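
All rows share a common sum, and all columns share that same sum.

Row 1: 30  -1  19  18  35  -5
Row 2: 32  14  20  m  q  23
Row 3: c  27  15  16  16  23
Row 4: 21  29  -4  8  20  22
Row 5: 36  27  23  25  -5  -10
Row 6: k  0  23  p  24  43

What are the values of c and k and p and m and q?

Rows 1 and 4 both sum to 96, so that's the common total.
Row 3 has 27 + 15 + 16 + 16 + 23 = 97; the blank must be 96 − 97 = -1.
Column 5 has 35 + 16 + 20 − 5 + 24 = 90; the blank must be 96 − 90 = 6.
Column 1 has 30 + 32 − 1 + 21 + 36 = 118; the blank must be 96 − 118 = -22.
Row 6 has -22 + 0 + 23 + 24 + 43 = 68; the blank must be 96 − 68 = 28.
Row 2 has 32 + 14 + 20 + 6 + 23 = 95; the blank must be 96 − 95 = 1.

c = -1, k = -22, p = 28, m = 1, q = 6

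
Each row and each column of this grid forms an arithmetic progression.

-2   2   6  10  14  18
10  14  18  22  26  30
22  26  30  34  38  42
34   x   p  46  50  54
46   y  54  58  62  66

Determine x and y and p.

Along each row the entries change by 4 per step; down each column they change by 12.
Row 4: from 34 at column 1, stepping by 4 to column 2 gives 38.
Row 5: from 46 at column 1, stepping by 4 to column 2 gives 50.
Row 4: from 34 at column 1, stepping by 4 to column 3 gives 42.

x = 38, y = 50, p = 42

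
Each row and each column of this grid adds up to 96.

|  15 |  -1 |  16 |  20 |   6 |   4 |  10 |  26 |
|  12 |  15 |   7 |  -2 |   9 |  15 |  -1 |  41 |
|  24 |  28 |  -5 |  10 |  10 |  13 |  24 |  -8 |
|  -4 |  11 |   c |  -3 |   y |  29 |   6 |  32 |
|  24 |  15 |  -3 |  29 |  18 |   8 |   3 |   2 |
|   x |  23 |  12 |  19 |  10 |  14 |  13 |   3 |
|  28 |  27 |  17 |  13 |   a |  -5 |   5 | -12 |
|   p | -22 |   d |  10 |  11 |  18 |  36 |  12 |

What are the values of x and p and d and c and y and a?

x = 2, p = -5, d = 36, c = 16, y = 9, a = 23

Row 7: 28 + 27 + 17 + 13 − 5 + 5 − 12 = 73, so its missing entry is 96 − 73 = 23.
Column 5: 6 + 9 + 10 + 18 + 10 + 23 + 11 = 87, so its missing entry is 96 − 87 = 9.
Row 6: 23 + 12 + 19 + 10 + 14 + 13 + 3 = 94, so its missing entry is 96 − 94 = 2.
Column 1: 15 + 12 + 24 − 4 + 24 + 2 + 28 = 101, so its missing entry is 96 − 101 = -5.
Row 8: -5 − 22 + 10 + 11 + 18 + 36 + 12 = 60, so its missing entry is 96 − 60 = 36.
Row 4: -4 + 11 − 3 + 9 + 29 + 6 + 32 = 80, so its missing entry is 96 − 80 = 16.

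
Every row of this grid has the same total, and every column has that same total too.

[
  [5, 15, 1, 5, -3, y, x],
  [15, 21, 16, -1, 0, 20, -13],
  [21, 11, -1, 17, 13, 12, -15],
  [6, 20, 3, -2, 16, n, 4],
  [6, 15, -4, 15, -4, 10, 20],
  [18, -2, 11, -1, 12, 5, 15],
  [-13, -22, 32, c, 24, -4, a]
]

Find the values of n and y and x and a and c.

n = 11, y = 4, x = 31, a = 16, c = 25

Rows 2 and 3 both sum to 58, so that's the common total.
Column 4: 5 − 1 + 17 − 2 + 15 − 1 = 33, so its missing entry is 58 − 33 = 25.
Row 7: -13 − 22 + 32 + 25 + 24 − 4 = 42, so its missing entry is 58 − 42 = 16.
Column 7: -13 − 15 + 4 + 20 + 15 + 16 = 27, so its missing entry is 58 − 27 = 31.
Row 1: 5 + 15 + 1 + 5 − 3 + 31 = 54, so its missing entry is 58 − 54 = 4.
Row 4: 6 + 20 + 3 − 2 + 16 + 4 = 47, so its missing entry is 58 − 47 = 11.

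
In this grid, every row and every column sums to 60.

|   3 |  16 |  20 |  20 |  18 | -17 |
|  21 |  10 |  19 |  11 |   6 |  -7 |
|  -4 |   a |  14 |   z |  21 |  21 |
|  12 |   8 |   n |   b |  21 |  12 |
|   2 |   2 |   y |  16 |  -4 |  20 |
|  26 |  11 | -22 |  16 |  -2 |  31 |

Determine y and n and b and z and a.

The known cells in column 2 total 47, leaving 60 − 47 = 13 for the blank.
The known cells in row 5 total 36, leaving 60 − 36 = 24 for the blank.
The known cells in row 3 total 65, leaving 60 − 65 = -5 for the blank.
The known cells in column 4 total 58, leaving 60 − 58 = 2 for the blank.
The known cells in row 4 total 55, leaving 60 − 55 = 5 for the blank.

y = 24, n = 5, b = 2, z = -5, a = 13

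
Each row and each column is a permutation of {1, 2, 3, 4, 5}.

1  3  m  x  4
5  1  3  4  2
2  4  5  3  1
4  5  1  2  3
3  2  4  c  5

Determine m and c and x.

At (row 1, col 3): column 3 already has {1, 3, 4, 5}, so the value is 2.
At (row 1, col 4): row 1 already has {1, 2, 3, 4}, so the value is 5.
Cell (5,4): row 5 already has {2, 3, 4, 5} → 1.

m = 2, c = 1, x = 5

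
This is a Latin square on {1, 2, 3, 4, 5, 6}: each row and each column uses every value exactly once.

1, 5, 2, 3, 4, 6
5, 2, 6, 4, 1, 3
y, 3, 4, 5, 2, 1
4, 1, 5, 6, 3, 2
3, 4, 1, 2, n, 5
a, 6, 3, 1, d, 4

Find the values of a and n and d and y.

a = 2, n = 6, d = 5, y = 6

At (row 5, col 5): row 5 already has {1, 2, 3, 4, 5}, so the value is 6.
At (row 6, col 5): column 5 already has {1, 2, 3, 4, 6}, so the value is 5.
At (row 6, col 1): row 6 already has {1, 3, 4, 5, 6}, so the value is 2.
For row 3, column 1: row 3 already has {1, 2, 3, 4, 5}; that leaves 6.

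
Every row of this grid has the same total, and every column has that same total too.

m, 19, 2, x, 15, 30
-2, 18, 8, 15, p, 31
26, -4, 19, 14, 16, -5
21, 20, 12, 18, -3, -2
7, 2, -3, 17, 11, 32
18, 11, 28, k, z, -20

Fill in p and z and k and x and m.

Rows 3 and 4 both sum to 66, so that's the common total.
The known cells in column 1 total 70, leaving 66 − 70 = -4 for the blank.
The known cells in row 1 total 62, leaving 66 − 62 = 4 for the blank.
The known cells in row 2 total 70, leaving 66 − 70 = -4 for the blank.
The known cells in column 5 total 35, leaving 66 − 35 = 31 for the blank.
The known cells in row 6 total 68, leaving 66 − 68 = -2 for the blank.

p = -4, z = 31, k = -2, x = 4, m = -4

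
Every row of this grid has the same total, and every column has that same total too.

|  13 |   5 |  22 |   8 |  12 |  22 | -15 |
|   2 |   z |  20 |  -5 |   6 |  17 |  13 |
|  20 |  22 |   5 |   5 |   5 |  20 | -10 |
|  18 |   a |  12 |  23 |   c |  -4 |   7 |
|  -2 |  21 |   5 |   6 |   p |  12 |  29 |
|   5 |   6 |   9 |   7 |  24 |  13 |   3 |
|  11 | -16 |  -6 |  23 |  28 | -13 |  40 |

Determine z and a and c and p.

Rows 1 and 3 both sum to 67, so that's the common total.
Row 2 has 2 + 20 − 5 + 6 + 17 + 13 = 53; the blank must be 67 − 53 = 14.
Column 2 has 5 + 14 + 22 + 21 + 6 − 16 = 52; the blank must be 67 − 52 = 15.
Row 4 has 18 + 15 + 12 + 23 − 4 + 7 = 71; the blank must be 67 − 71 = -4.
Row 5 has -2 + 21 + 5 + 6 + 12 + 29 = 71; the blank must be 67 − 71 = -4.

z = 14, a = 15, c = -4, p = -4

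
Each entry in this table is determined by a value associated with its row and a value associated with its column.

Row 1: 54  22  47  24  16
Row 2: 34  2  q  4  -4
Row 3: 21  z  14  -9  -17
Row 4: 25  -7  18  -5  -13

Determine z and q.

z = -11, q = 27

The difference between any two rows is the same in every column — this is an addition table with the headers hidden.
Row 3 minus row 1 is 21 − 54 = -33, so its entry in column 2 is 22 + (-33) = -11.
Row 2 minus row 1 is 34 − 54 = -20, so its entry in column 3 is 47 + (-20) = 27.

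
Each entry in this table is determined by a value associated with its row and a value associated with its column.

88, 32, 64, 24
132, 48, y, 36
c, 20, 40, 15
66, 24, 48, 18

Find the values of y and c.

Each row is a constant multiple of every other row — this is a multiplication table with the headers hidden.
Row 2 is 48/32 = 3/2 times row 1, so its entry in column 3 is 64 × 3/2 = 96.
Row 3 is 20/32 = 5/8 times row 1, so its entry in column 1 is 88 × 5/8 = 55.

y = 96, c = 55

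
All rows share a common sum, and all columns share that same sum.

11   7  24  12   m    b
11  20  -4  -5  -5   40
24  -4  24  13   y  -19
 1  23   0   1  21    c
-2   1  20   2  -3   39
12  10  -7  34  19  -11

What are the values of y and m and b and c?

y = 19, m = 6, b = -3, c = 11

Rows 2 and 5 both sum to 57, so that's the common total.
The known cells in row 3 total 38, leaving 57 − 38 = 19 for the blank.
The known cells in column 5 total 51, leaving 57 − 51 = 6 for the blank.
The known cells in row 4 total 46, leaving 57 − 46 = 11 for the blank.
The known cells in row 1 total 60, leaving 57 − 60 = -3 for the blank.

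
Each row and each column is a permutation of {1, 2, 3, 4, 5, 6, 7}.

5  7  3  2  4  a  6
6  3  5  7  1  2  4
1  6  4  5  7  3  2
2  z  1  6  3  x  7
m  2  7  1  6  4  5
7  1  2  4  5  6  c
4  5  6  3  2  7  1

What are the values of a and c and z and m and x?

a = 1, c = 3, z = 4, m = 3, x = 5

At (row 5, col 1): row 5 already has {1, 2, 4, 5, 6, 7}, so the value is 3.
At (row 4, col 2): column 2 already has {1, 2, 3, 5, 6, 7}, so the value is 4.
At (row 6, col 7): row 6 already has {1, 2, 4, 5, 6, 7}, so the value is 3.
For row 1, column 6: row 1 already has {2, 3, 4, 5, 6, 7}; that leaves 1.
At (row 4, col 6): row 4 already has {1, 2, 3, 4, 6, 7}, so the value is 5.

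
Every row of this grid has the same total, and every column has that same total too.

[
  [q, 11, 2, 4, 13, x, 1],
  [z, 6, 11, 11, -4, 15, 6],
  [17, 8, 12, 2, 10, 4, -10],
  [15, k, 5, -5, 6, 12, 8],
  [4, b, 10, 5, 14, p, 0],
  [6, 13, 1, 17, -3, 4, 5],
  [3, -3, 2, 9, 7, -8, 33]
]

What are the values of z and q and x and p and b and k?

z = -2, q = 0, x = 12, p = 4, b = 6, k = 2

Rows 3 and 6 both sum to 43, so that's the common total.
Row 4 has 15 + 5 − 5 + 6 + 12 + 8 = 41; the blank must be 43 − 41 = 2.
Row 2 has 6 + 11 + 11 − 4 + 15 + 6 = 45; the blank must be 43 − 45 = -2.
Column 1 has -2 + 17 + 15 + 4 + 6 + 3 = 43; the blank must be 43 − 43 = 0.
Row 1 has 0 + 11 + 2 + 4 + 13 + 1 = 31; the blank must be 43 − 31 = 12.
Column 6 has 12 + 15 + 4 + 12 + 4 − 8 = 39; the blank must be 43 − 39 = 4.
Row 5 has 4 + 10 + 5 + 14 + 4 + 0 = 37; the blank must be 43 − 37 = 6.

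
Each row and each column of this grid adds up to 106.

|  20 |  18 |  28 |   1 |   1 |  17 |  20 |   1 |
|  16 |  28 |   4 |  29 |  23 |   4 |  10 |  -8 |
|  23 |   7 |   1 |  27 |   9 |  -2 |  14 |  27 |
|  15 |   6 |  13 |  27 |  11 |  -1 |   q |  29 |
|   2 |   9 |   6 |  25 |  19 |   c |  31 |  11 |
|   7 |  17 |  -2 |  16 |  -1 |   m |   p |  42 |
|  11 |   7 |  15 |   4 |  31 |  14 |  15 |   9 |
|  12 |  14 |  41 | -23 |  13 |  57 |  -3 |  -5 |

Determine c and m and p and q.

The known cells in row 5 total 103, leaving 106 − 103 = 3 for the blank.
The known cells in column 6 total 92, leaving 106 − 92 = 14 for the blank.
The known cells in row 6 total 93, leaving 106 − 93 = 13 for the blank.
The known cells in row 4 total 100, leaving 106 − 100 = 6 for the blank.

c = 3, m = 14, p = 13, q = 6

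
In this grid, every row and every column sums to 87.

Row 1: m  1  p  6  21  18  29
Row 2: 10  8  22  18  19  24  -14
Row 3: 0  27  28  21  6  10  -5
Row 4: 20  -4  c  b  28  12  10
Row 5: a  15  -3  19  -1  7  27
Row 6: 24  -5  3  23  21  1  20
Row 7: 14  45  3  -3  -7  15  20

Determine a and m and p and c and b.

a = 23, m = -4, p = 16, c = 18, b = 3

Row 5: 15 − 3 + 19 − 1 + 7 + 27 = 64, so its missing entry is 87 − 64 = 23.
Column 1: 10 + 0 + 20 + 23 + 24 + 14 = 91, so its missing entry is 87 − 91 = -4.
Row 1: -4 + 1 + 6 + 21 + 18 + 29 = 71, so its missing entry is 87 − 71 = 16.
Column 4: 6 + 18 + 21 + 19 + 23 − 3 = 84, so its missing entry is 87 − 84 = 3.
Row 4: 20 − 4 + 3 + 28 + 12 + 10 = 69, so its missing entry is 87 − 69 = 18.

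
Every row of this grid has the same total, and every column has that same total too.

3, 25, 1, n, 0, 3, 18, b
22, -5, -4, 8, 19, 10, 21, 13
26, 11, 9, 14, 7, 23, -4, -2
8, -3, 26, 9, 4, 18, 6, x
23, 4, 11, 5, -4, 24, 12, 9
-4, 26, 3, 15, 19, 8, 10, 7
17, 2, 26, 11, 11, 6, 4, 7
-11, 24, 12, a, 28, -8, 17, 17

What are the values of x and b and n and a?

x = 16, b = 17, n = 17, a = 5

Rows 2 and 3 both sum to 84, so that's the common total.
The known cells in row 4 total 68, leaving 84 − 68 = 16 for the blank.
The known cells in column 8 total 67, leaving 84 − 67 = 17 for the blank.
The known cells in row 1 total 67, leaving 84 − 67 = 17 for the blank.
The known cells in row 8 total 79, leaving 84 − 79 = 5 for the blank.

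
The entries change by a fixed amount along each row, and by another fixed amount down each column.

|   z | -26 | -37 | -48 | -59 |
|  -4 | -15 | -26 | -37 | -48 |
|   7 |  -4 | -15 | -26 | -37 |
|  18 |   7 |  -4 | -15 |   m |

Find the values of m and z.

m = -26, z = -15

Along each row the entries change by -11 per step; down each column they change by 11.
Row 4: from 18 at column 1, stepping by -11 to column 5 gives -26.
Row 1: from -26 at column 2, stepping by -11 to column 1 gives -15.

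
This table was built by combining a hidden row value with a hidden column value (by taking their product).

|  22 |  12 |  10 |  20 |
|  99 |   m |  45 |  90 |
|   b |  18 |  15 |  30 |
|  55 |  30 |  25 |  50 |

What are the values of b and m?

Each row is a constant multiple of every other row — this is a multiplication table with the headers hidden.
Row 3 is 15/10 = 3/2 times row 1, so its entry in column 1 is 22 × 3/2 = 33.
Row 2 is 45/10 = 9/2 times row 1, so its entry in column 2 is 12 × 9/2 = 54.

b = 33, m = 54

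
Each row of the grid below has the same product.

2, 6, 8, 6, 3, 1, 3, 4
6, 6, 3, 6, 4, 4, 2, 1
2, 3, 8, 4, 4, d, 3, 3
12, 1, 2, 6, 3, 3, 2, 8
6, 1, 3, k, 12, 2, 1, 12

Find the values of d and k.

Rows 2 and 4 each multiply to 20736, so every row has product 20736.
Row 3: 2×3×8×4×4×3×3 = 6912, so the missing entry is 20736 ÷ 6912 = 3.
Row 5: 6×1×3×12×2×1×12 = 5184, so the missing entry is 20736 ÷ 5184 = 4.

d = 3, k = 4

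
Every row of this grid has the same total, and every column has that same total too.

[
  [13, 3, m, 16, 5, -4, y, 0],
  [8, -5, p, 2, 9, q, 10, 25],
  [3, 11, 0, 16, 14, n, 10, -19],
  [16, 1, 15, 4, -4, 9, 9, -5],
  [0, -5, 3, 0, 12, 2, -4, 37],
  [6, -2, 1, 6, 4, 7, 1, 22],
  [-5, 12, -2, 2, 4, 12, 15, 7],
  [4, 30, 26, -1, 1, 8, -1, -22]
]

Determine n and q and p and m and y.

n = 10, q = 1, p = -5, m = 7, y = 5

Rows 4 and 5 both sum to 45, so that's the common total.
Column 7: 10 + 10 + 9 − 4 + 1 + 15 − 1 = 40, so its missing entry is 45 − 40 = 5.
Row 1: 13 + 3 + 16 + 5 − 4 + 5 + 0 = 38, so its missing entry is 45 − 38 = 7.
Column 3: 7 + 0 + 15 + 3 + 1 − 2 + 26 = 50, so its missing entry is 45 − 50 = -5.
Row 2: 8 − 5 − 5 + 2 + 9 + 10 + 25 = 44, so its missing entry is 45 − 44 = 1.
Row 3: 3 + 11 + 0 + 16 + 14 + 10 − 19 = 35, so its missing entry is 45 − 35 = 10.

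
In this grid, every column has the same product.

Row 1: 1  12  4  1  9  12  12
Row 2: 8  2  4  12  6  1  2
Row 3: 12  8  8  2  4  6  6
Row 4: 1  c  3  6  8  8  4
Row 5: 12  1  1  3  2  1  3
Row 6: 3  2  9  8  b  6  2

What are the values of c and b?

Columns 4 and 7 each multiply to 3456, so every column has product 3456.
Column 2: 12×2×8×1×2 = 384, so the missing entry is 3456 ÷ 384 = 9.
Column 5: 9×6×4×8×2 = 3456, so the missing entry is 3456 ÷ 3456 = 1.

c = 9, b = 1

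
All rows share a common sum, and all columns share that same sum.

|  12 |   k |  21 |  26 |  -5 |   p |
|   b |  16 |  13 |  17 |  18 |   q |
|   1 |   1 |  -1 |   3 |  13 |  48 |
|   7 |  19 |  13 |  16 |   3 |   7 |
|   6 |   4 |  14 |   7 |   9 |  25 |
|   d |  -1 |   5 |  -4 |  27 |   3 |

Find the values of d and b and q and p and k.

d = 35, b = 4, q = -3, p = -15, k = 26

Rows 3 and 4 both sum to 65, so that's the common total.
The known cells in column 2 total 39, leaving 65 − 39 = 26 for the blank.
The known cells in row 6 total 30, leaving 65 − 30 = 35 for the blank.
The known cells in row 1 total 80, leaving 65 − 80 = -15 for the blank.
The known cells in column 6 total 68, leaving 65 − 68 = -3 for the blank.
The known cells in row 2 total 61, leaving 65 − 61 = 4 for the blank.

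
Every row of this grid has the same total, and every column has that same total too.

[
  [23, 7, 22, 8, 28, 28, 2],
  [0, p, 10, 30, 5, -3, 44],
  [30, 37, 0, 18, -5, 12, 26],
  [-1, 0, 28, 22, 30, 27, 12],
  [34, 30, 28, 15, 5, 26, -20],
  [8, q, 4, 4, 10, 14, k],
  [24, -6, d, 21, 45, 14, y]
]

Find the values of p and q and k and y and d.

p = 32, q = 18, k = 60, y = -6, d = 26

Rows 1 and 3 both sum to 118, so that's the common total.
Column 3: 22 + 10 + 0 + 28 + 28 + 4 = 92, so its missing entry is 118 − 92 = 26.
Row 2: 0 + 10 + 30 + 5 − 3 + 44 = 86, so its missing entry is 118 − 86 = 32.
Column 2: 7 + 32 + 37 + 0 + 30 − 6 = 100, so its missing entry is 118 − 100 = 18.
Row 6: 8 + 18 + 4 + 4 + 10 + 14 = 58, so its missing entry is 118 − 58 = 60.
Row 7: 24 − 6 + 26 + 21 + 45 + 14 = 124, so its missing entry is 118 − 124 = -6.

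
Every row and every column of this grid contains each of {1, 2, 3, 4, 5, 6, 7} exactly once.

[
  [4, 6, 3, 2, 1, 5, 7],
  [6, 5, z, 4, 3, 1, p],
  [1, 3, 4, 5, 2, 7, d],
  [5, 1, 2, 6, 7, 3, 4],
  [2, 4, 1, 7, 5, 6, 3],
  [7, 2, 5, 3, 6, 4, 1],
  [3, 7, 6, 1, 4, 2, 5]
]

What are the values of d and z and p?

For row 2, column 3: column 3 already has {1, 2, 3, 4, 5, 6}; that leaves 7.
Cell (2,7): row 2 already has {1, 3, 4, 5, 6, 7} → 2.
At (row 3, col 7): row 3 already has {1, 2, 3, 4, 5, 7}, so the value is 6.

d = 6, z = 7, p = 2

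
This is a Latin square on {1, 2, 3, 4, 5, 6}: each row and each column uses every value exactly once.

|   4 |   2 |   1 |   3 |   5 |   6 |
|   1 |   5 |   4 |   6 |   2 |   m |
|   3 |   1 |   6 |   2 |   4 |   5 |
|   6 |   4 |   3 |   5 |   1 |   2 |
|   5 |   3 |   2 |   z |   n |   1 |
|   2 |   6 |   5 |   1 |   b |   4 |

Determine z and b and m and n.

Cell (6,5): row 6 already has {1, 2, 4, 5, 6} → 3.
For row 5, column 5: column 5 already has {1, 2, 3, 4, 5}; that leaves 6.
Cell (5,4): row 5 already has {1, 2, 3, 5, 6} → 4.
At (row 2, col 6): row 2 already has {1, 2, 4, 5, 6}, so the value is 3.

z = 4, b = 3, m = 3, n = 6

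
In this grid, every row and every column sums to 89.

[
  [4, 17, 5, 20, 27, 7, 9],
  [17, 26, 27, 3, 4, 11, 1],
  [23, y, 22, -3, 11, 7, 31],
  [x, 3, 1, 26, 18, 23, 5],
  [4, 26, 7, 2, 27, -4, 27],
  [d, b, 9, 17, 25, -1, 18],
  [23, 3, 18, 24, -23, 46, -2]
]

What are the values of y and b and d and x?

Row 3 has 23 + 22 − 3 + 11 + 7 + 31 = 91; the blank must be 89 − 91 = -2.
Column 2 has 17 + 26 − 2 + 3 + 26 + 3 = 73; the blank must be 89 − 73 = 16.
Row 6 has 16 + 9 + 17 + 25 − 1 + 18 = 84; the blank must be 89 − 84 = 5.
Row 4 has 3 + 1 + 26 + 18 + 23 + 5 = 76; the blank must be 89 − 76 = 13.

y = -2, b = 16, d = 5, x = 13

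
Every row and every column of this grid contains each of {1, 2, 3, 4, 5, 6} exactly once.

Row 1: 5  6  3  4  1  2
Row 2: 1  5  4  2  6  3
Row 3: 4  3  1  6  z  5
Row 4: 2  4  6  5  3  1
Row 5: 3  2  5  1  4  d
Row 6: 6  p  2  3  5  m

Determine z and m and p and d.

z = 2, m = 4, p = 1, d = 6

For row 6, column 2: column 2 already has {2, 3, 4, 5, 6}; that leaves 1.
Cell (5,6): row 5 already has {1, 2, 3, 4, 5} → 6.
At (row 6, col 6): row 6 already has {1, 2, 3, 5, 6}, so the value is 4.
For row 3, column 5: row 3 already has {1, 3, 4, 5, 6}; that leaves 2.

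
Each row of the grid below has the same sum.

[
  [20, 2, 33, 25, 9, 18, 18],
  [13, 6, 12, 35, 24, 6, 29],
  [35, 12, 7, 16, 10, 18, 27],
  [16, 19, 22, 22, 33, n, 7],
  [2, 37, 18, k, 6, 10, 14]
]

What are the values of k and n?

k = 38, n = 6

Row 2 sums to 125 and so does row 3; that's the common total.
In row 5 the known cells total 87, leaving 125 − 87 = 38.
In row 4 the known cells total 119, leaving 125 − 119 = 6.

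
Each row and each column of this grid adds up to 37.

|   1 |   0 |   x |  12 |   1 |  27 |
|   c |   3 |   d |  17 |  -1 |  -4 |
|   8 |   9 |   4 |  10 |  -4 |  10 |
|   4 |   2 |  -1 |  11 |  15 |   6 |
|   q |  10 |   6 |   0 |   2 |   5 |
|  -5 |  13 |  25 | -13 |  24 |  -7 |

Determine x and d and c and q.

x = -4, d = 7, c = 15, q = 14

Row 1: 1 + 0 + 12 + 1 + 27 = 41, so its missing entry is 37 − 41 = -4.
Column 3: -4 + 4 − 1 + 6 + 25 = 30, so its missing entry is 37 − 30 = 7.
Row 2: 3 + 7 + 17 − 1 − 4 = 22, so its missing entry is 37 − 22 = 15.
Row 5: 10 + 6 + 0 + 2 + 5 = 23, so its missing entry is 37 − 23 = 14.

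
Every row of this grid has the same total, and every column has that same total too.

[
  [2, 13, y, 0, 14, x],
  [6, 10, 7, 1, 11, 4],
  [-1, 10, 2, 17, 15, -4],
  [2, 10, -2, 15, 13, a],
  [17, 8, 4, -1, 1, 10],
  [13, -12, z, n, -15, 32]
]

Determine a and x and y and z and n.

Rows 2 and 3 both sum to 39, so that's the common total.
Column 4 has 0 + 1 + 17 + 15 − 1 = 32; the blank must be 39 − 32 = 7.
Row 4 has 2 + 10 − 2 + 15 + 13 = 38; the blank must be 39 − 38 = 1.
Column 6 has 4 − 4 + 1 + 10 + 32 = 43; the blank must be 39 − 43 = -4.
Row 1 has 2 + 13 + 0 + 14 − 4 = 25; the blank must be 39 − 25 = 14.
Row 6 has 13 − 12 + 7 − 15 + 32 = 25; the blank must be 39 − 25 = 14.

a = 1, x = -4, y = 14, z = 14, n = 7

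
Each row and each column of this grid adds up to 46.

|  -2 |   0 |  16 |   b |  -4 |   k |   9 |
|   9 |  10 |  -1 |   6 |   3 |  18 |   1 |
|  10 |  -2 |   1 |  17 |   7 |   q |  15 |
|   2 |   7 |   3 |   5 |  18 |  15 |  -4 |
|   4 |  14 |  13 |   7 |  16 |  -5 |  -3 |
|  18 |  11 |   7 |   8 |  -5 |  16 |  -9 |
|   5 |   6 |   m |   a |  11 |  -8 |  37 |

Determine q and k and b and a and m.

q = -2, k = 12, b = 15, a = -12, m = 7

The known cells in column 3 total 39, leaving 46 − 39 = 7 for the blank.
The known cells in row 3 total 48, leaving 46 − 48 = -2 for the blank.
The known cells in column 6 total 34, leaving 46 − 34 = 12 for the blank.
The known cells in row 1 total 31, leaving 46 − 31 = 15 for the blank.
The known cells in row 7 total 58, leaving 46 − 58 = -12 for the blank.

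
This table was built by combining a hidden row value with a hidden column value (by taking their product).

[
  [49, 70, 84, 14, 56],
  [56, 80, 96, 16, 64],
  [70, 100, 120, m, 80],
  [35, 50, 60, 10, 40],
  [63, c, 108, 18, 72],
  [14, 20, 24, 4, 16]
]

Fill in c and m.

c = 90, m = 20

Each row is a constant multiple of every other row — this is a multiplication table with the headers hidden.
Row 5 is 108/84 = 9/7 times row 1, so its entry in column 2 is 70 × 9/7 = 90.
Row 3 is 120/84 = 10/7 times row 1, so its entry in column 4 is 14 × 10/7 = 20.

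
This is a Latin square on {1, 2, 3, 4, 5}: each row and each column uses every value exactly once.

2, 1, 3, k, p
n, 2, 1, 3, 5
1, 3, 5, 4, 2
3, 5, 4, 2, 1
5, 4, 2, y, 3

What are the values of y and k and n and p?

y = 1, k = 5, n = 4, p = 4

For row 2, column 1: row 2 already has {1, 2, 3, 5}; that leaves 4.
For row 1, column 5: column 5 already has {1, 2, 3, 5}; that leaves 4.
For row 1, column 4: row 1 already has {1, 2, 3, 4}; that leaves 5.
For row 5, column 4: row 5 already has {2, 3, 4, 5}; that leaves 1.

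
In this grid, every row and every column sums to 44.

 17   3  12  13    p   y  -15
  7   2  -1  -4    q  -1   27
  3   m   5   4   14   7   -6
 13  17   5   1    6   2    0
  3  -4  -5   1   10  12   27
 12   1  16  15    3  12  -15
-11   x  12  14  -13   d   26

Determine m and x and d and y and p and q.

Row 3: 3 + 5 + 4 + 14 + 7 − 6 = 27, so its missing entry is 44 − 27 = 17.
Column 2: 3 + 2 + 17 + 17 − 4 + 1 = 36, so its missing entry is 44 − 36 = 8.
Row 7: -11 + 8 + 12 + 14 − 13 + 26 = 36, so its missing entry is 44 − 36 = 8.
Row 2: 7 + 2 − 1 − 4 − 1 + 27 = 30, so its missing entry is 44 − 30 = 14.
Column 5: 14 + 14 + 6 + 10 + 3 − 13 = 34, so its missing entry is 44 − 34 = 10.
Row 1: 17 + 3 + 12 + 13 + 10 − 15 = 40, so its missing entry is 44 − 40 = 4.

m = 17, x = 8, d = 8, y = 4, p = 10, q = 14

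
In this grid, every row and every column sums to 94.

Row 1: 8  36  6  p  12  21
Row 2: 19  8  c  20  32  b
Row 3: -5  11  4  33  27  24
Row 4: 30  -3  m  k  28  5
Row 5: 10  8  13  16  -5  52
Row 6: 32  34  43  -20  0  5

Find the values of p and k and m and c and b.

p = 11, k = 34, m = 0, c = 28, b = -13

Column 6: 21 + 24 + 5 + 52 + 5 = 107, so its missing entry is 94 − 107 = -13.
Row 2: 19 + 8 + 20 + 32 − 13 = 66, so its missing entry is 94 − 66 = 28.
Row 1: 8 + 36 + 6 + 12 + 21 = 83, so its missing entry is 94 − 83 = 11.
Column 4: 11 + 20 + 33 + 16 − 20 = 60, so its missing entry is 94 − 60 = 34.
Row 4: 30 − 3 + 34 + 28 + 5 = 94, so its missing entry is 94 − 94 = 0.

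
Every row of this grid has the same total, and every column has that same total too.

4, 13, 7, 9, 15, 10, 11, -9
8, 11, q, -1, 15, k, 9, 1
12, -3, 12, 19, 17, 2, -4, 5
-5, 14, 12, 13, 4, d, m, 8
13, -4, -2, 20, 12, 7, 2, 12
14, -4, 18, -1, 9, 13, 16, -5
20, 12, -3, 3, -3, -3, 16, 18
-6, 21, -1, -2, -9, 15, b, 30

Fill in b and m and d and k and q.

b = 12, m = -2, d = 16, k = 0, q = 17

Rows 1 and 3 both sum to 60, so that's the common total.
The known cells in column 3 total 43, leaving 60 − 43 = 17 for the blank.
The known cells in row 2 total 60, leaving 60 − 60 = 0 for the blank.
The known cells in row 8 total 48, leaving 60 − 48 = 12 for the blank.
The known cells in column 7 total 62, leaving 60 − 62 = -2 for the blank.
The known cells in row 4 total 44, leaving 60 − 44 = 16 for the blank.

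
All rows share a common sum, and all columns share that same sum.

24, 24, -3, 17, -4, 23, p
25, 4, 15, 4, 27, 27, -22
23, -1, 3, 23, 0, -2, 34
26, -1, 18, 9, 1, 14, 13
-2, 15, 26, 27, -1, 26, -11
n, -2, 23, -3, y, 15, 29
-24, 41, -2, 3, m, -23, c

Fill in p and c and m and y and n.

Rows 2 and 3 both sum to 80, so that's the common total.
Row 1: 24 + 24 − 3 + 17 − 4 + 23 = 81, so its missing entry is 80 − 81 = -1.
Column 1: 24 + 25 + 23 + 26 − 2 − 24 = 72, so its missing entry is 80 − 72 = 8.
Row 6: 8 − 2 + 23 − 3 + 15 + 29 = 70, so its missing entry is 80 − 70 = 10.
Column 5: -4 + 27 + 0 + 1 − 1 + 10 = 33, so its missing entry is 80 − 33 = 47.
Row 7: -24 + 41 − 2 + 3 + 47 − 23 = 42, so its missing entry is 80 − 42 = 38.

p = -1, c = 38, m = 47, y = 10, n = 8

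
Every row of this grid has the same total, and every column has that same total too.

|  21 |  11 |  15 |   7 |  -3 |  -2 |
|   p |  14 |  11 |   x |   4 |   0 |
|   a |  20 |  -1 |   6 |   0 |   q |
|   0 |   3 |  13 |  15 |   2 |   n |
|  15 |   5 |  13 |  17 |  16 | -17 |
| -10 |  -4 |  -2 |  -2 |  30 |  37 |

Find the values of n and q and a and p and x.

Rows 1 and 5 both sum to 49, so that's the common total.
Column 4 has 7 + 6 + 15 + 17 − 2 = 43; the blank must be 49 − 43 = 6.
Row 2 has 14 + 11 + 6 + 4 + 0 = 35; the blank must be 49 − 35 = 14.
Column 1 has 21 + 14 + 0 + 15 − 10 = 40; the blank must be 49 − 40 = 9.
Row 3 has 9 + 20 − 1 + 6 + 0 = 34; the blank must be 49 − 34 = 15.
Row 4 has 0 + 3 + 13 + 15 + 2 = 33; the blank must be 49 − 33 = 16.

n = 16, q = 15, a = 9, p = 14, x = 6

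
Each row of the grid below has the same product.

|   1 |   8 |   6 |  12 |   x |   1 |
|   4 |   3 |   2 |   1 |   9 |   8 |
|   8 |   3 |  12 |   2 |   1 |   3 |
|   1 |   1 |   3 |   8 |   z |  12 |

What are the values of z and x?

Rows 2 and 3 each multiply to 1728, so every row has product 1728.
Row 4: 1×1×3×8×12 = 288, so the missing entry is 1728 ÷ 288 = 6.
Row 1: 1×8×6×12×1 = 576, so the missing entry is 1728 ÷ 576 = 3.

z = 6, x = 3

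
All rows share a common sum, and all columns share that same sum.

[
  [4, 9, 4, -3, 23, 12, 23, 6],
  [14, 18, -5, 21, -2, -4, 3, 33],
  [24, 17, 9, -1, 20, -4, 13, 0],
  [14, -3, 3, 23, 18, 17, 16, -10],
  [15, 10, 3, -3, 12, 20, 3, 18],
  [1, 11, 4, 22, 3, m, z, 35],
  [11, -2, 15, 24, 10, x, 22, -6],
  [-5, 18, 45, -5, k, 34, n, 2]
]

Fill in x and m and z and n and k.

Rows 1 and 2 both sum to 78, so that's the common total.
Column 5: 23 − 2 + 20 + 18 + 12 + 3 + 10 = 84, so its missing entry is 78 − 84 = -6.
Row 7: 11 − 2 + 15 + 24 + 10 + 22 − 6 = 74, so its missing entry is 78 − 74 = 4.
Column 6: 12 − 4 − 4 + 17 + 20 + 4 + 34 = 79, so its missing entry is 78 − 79 = -1.
Row 8: -5 + 18 + 45 − 5 − 6 + 34 + 2 = 83, so its missing entry is 78 − 83 = -5.
Row 6: 1 + 11 + 4 + 22 + 3 − 1 + 35 = 75, so its missing entry is 78 − 75 = 3.

x = 4, m = -1, z = 3, n = -5, k = -6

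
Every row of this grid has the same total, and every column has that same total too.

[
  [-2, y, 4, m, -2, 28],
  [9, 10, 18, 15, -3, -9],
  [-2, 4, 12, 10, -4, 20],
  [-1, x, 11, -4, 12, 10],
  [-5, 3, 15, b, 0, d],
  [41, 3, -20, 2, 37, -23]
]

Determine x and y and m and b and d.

x = 12, y = 8, m = 4, b = 13, d = 14

Rows 2 and 3 both sum to 40, so that's the common total.
The known cells in row 4 total 28, leaving 40 − 28 = 12 for the blank.
The known cells in column 2 total 32, leaving 40 − 32 = 8 for the blank.
The known cells in row 1 total 36, leaving 40 − 36 = 4 for the blank.
The known cells in column 4 total 27, leaving 40 − 27 = 13 for the blank.
The known cells in row 5 total 26, leaving 40 − 26 = 14 for the blank.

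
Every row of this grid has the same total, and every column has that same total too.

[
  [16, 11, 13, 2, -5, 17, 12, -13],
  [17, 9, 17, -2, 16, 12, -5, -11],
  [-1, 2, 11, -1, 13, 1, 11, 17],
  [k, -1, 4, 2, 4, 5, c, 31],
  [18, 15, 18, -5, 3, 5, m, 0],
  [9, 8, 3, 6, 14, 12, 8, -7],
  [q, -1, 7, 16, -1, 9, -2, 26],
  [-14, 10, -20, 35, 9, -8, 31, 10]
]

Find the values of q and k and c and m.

q = -1, k = 9, c = -1, m = -1

Rows 1 and 2 both sum to 53, so that's the common total.
Row 5 has 18 + 15 + 18 − 5 + 3 + 5 + 0 = 54; the blank must be 53 − 54 = -1.
Column 7 has 12 − 5 + 11 − 1 + 8 − 2 + 31 = 54; the blank must be 53 − 54 = -1.
Row 4 has -1 + 4 + 2 + 4 + 5 − 1 + 31 = 44; the blank must be 53 − 44 = 9.
Row 7 has -1 + 7 + 16 − 1 + 9 − 2 + 26 = 54; the blank must be 53 − 54 = -1.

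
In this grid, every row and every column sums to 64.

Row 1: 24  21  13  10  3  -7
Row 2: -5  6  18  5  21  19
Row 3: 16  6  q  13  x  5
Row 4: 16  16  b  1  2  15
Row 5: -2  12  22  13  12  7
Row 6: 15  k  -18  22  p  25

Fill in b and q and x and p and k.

b = 14, q = 15, x = 9, p = 17, k = 3

The known cells in column 2 total 61, leaving 64 − 61 = 3 for the blank.
The known cells in row 6 total 47, leaving 64 − 47 = 17 for the blank.
The known cells in column 5 total 55, leaving 64 − 55 = 9 for the blank.
The known cells in row 3 total 49, leaving 64 − 49 = 15 for the blank.
The known cells in row 4 total 50, leaving 64 − 50 = 14 for the blank.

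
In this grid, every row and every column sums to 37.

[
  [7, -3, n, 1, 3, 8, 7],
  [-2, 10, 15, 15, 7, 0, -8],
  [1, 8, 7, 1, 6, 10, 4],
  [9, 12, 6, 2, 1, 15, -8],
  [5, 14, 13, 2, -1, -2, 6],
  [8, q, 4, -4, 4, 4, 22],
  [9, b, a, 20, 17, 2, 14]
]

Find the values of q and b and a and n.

Row 6: 8 + 4 − 4 + 4 + 4 + 22 = 38, so its missing entry is 37 − 38 = -1.
Column 2: -3 + 10 + 8 + 12 + 14 − 1 = 40, so its missing entry is 37 − 40 = -3.
Row 7: 9 − 3 + 20 + 17 + 2 + 14 = 59, so its missing entry is 37 − 59 = -22.
Row 1: 7 − 3 + 1 + 3 + 8 + 7 = 23, so its missing entry is 37 − 23 = 14.

q = -1, b = -3, a = -22, n = 14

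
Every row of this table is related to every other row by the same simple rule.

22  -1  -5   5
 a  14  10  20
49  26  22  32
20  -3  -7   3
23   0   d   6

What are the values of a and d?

The difference between any two rows is the same in every column — this is an addition table with the headers hidden.
Row 2 minus row 1 is 14 − (-1) = 15, so its entry in column 1 is 22 + 15 = 37.
Row 5 minus row 1 is 0 − (-1) = 1, so its entry in column 3 is -5 + 1 = -4.

a = 37, d = -4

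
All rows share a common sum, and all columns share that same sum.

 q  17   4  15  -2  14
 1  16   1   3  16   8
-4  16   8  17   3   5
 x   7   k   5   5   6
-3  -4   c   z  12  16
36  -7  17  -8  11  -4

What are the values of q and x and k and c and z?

q = -3, x = 18, k = 4, c = 11, z = 13

Rows 2 and 3 both sum to 45, so that's the common total.
Column 4: 15 + 3 + 17 + 5 − 8 = 32, so its missing entry is 45 − 32 = 13.
Row 1: 17 + 4 + 15 − 2 + 14 = 48, so its missing entry is 45 − 48 = -3.
Row 5: -3 − 4 + 13 + 12 + 16 = 34, so its missing entry is 45 − 34 = 11.
Column 1: -3 + 1 − 4 − 3 + 36 = 27, so its missing entry is 45 − 27 = 18.
Row 4: 18 + 7 + 5 + 5 + 6 = 41, so its missing entry is 45 − 41 = 4.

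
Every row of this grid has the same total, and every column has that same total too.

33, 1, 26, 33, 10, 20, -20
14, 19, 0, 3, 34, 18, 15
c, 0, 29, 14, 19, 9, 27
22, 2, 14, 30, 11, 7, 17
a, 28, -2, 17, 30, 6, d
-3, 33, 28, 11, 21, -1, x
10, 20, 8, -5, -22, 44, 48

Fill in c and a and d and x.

Rows 1 and 2 both sum to 103, so that's the common total.
The known cells in row 3 total 98, leaving 103 − 98 = 5 for the blank.
The known cells in column 1 total 81, leaving 103 − 81 = 22 for the blank.
The known cells in row 5 total 101, leaving 103 − 101 = 2 for the blank.
The known cells in row 6 total 89, leaving 103 − 89 = 14 for the blank.

c = 5, a = 22, d = 2, x = 14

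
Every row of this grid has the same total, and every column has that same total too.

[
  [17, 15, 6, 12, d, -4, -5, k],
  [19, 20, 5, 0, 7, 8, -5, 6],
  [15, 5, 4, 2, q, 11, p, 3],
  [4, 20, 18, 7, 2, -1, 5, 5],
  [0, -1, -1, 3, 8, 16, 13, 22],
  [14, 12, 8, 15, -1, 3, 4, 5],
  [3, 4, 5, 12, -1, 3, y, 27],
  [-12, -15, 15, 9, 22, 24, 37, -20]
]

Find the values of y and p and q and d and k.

y = 7, p = 4, q = 16, d = 7, k = 12

Rows 2 and 4 both sum to 60, so that's the common total.
The known cells in column 8 total 48, leaving 60 − 48 = 12 for the blank.
The known cells in row 1 total 53, leaving 60 − 53 = 7 for the blank.
The known cells in column 5 total 44, leaving 60 − 44 = 16 for the blank.
The known cells in row 3 total 56, leaving 60 − 56 = 4 for the blank.
The known cells in row 7 total 53, leaving 60 − 53 = 7 for the blank.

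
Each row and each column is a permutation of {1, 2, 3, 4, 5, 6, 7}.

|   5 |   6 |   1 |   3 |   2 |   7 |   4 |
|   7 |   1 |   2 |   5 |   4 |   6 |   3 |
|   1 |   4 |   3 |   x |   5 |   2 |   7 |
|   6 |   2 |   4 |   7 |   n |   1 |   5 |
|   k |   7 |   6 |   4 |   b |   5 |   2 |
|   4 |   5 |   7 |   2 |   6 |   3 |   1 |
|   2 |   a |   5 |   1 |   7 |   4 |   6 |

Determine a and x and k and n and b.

Cell (5,1): column 1 already has {1, 2, 4, 5, 6, 7} → 3.
Cell (5,5): row 5 already has {2, 3, 4, 5, 6, 7} → 1.
At (row 4, col 5): row 4 already has {1, 2, 4, 5, 6, 7}, so the value is 3.
Cell (7,2): row 7 already has {1, 2, 4, 5, 6, 7} → 3.
Cell (3,4): row 3 already has {1, 2, 3, 4, 5, 7} → 6.

a = 3, x = 6, k = 3, n = 3, b = 1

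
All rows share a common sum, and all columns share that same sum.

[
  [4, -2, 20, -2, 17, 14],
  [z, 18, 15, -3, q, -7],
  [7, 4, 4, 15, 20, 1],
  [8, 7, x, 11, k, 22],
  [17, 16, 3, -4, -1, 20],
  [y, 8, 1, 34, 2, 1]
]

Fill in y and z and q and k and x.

y = 5, z = 10, q = 18, k = -5, x = 8

Rows 1 and 3 both sum to 51, so that's the common total.
Row 6: 8 + 1 + 34 + 2 + 1 = 46, so its missing entry is 51 − 46 = 5.
Column 1: 4 + 7 + 8 + 17 + 5 = 41, so its missing entry is 51 − 41 = 10.
Row 2: 10 + 18 + 15 − 3 − 7 = 33, so its missing entry is 51 − 33 = 18.
Column 5: 17 + 18 + 20 − 1 + 2 = 56, so its missing entry is 51 − 56 = -5.
Row 4: 8 + 7 + 11 − 5 + 22 = 43, so its missing entry is 51 − 43 = 8.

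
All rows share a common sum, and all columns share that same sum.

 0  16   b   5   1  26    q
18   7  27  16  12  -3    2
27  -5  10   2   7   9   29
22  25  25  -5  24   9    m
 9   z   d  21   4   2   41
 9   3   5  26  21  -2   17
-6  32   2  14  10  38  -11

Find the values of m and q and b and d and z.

m = -21, q = 22, b = 9, d = 1, z = 1

Rows 2 and 3 both sum to 79, so that's the common total.
Row 4 has 22 + 25 + 25 − 5 + 24 + 9 = 100; the blank must be 79 − 100 = -21.
Column 7 has 2 + 29 − 21 + 41 + 17 − 11 = 57; the blank must be 79 − 57 = 22.
Row 1 has 0 + 16 + 5 + 1 + 26 + 22 = 70; the blank must be 79 − 70 = 9.
Column 3 has 9 + 27 + 10 + 25 + 5 + 2 = 78; the blank must be 79 − 78 = 1.
Row 5 has 9 + 1 + 21 + 4 + 2 + 41 = 78; the blank must be 79 − 78 = 1.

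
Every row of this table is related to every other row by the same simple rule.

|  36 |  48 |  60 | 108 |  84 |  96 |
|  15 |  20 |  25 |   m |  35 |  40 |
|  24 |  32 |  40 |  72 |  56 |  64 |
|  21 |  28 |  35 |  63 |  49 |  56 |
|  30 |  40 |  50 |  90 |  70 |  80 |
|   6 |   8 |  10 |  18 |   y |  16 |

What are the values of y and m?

Each row is a constant multiple of every other row — this is a multiplication table with the headers hidden.
Row 6 is 16/96 = 1/6 times row 1, so its entry in column 5 is 84 × 1/6 = 14.
Row 2 is 40/96 = 5/12 times row 1, so its entry in column 4 is 108 × 5/12 = 45.

y = 14, m = 45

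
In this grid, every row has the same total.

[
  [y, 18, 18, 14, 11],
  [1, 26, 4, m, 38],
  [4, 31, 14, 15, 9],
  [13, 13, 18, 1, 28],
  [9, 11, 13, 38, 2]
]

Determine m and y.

Rows 4 and 5 both add up to 73, so every row sums to 73.
Row 2: 1 + 26 + 4 + 38 = 69, so the missing entry is 73 − 69 = 4.
Row 1: 18 + 18 + 14 + 11 = 61, so the missing entry is 73 − 61 = 12.

m = 4, y = 12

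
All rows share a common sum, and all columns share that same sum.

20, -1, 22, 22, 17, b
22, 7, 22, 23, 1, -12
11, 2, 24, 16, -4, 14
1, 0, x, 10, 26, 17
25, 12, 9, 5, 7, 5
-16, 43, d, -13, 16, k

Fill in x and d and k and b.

Rows 2 and 3 both sum to 63, so that's the common total.
The known cells in row 4 total 54, leaving 63 − 54 = 9 for the blank.
The known cells in row 1 total 80, leaving 63 − 80 = -17 for the blank.
The known cells in column 6 total 7, leaving 63 − 7 = 56 for the blank.
The known cells in row 6 total 86, leaving 63 − 86 = -23 for the blank.

x = 9, d = -23, k = 56, b = -17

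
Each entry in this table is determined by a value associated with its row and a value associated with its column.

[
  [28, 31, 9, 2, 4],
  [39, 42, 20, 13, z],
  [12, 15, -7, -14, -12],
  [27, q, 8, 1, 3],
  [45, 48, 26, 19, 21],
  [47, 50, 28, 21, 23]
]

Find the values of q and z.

q = 30, z = 15

The difference between any two rows is the same in every column — this is an addition table with the headers hidden.
Row 4 minus row 1 is 8 − 9 = -1, so its entry in column 2 is 31 + (-1) = 30.
Row 2 minus row 1 is 20 − 9 = 11, so its entry in column 5 is 4 + 11 = 15.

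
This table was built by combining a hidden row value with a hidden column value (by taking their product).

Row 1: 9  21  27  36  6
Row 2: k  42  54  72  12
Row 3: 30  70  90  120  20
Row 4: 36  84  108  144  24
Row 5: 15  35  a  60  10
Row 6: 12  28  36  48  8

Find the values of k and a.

Each row is a constant multiple of every other row — this is a multiplication table with the headers hidden.
Row 2 is 42/21 = 2/1 times row 1, so its entry in column 1 is 9 × 2/1 = 18.
Row 5 is 35/21 = 5/3 times row 1, so its entry in column 3 is 27 × 5/3 = 45.

k = 18, a = 45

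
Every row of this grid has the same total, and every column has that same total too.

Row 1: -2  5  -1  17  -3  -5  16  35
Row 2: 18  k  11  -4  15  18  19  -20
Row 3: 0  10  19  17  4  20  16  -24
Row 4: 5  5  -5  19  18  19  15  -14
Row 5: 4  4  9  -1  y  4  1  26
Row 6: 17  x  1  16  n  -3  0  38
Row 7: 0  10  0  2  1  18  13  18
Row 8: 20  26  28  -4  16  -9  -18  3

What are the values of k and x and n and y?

Rows 1 and 3 both sum to 62, so that's the common total.
Row 5 has 4 + 4 + 9 − 1 + 4 + 1 + 26 = 47; the blank must be 62 − 47 = 15.
Row 2 has 18 + 11 − 4 + 15 + 18 + 19 − 20 = 57; the blank must be 62 − 57 = 5.
Column 5 has -3 + 15 + 4 + 18 + 15 + 1 + 16 = 66; the blank must be 62 − 66 = -4.
Row 6 has 17 + 1 + 16 − 4 − 3 + 0 + 38 = 65; the blank must be 62 − 65 = -3.

k = 5, x = -3, n = -4, y = 15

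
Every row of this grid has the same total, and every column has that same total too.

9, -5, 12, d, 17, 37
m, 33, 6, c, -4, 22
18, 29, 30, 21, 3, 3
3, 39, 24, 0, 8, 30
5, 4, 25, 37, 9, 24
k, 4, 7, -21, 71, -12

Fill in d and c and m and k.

d = 34, c = 33, m = 14, k = 55

Rows 3 and 4 both sum to 104, so that's the common total.
The known cells in row 6 total 49, leaving 104 − 49 = 55 for the blank.
The known cells in column 1 total 90, leaving 104 − 90 = 14 for the blank.
The known cells in row 1 total 70, leaving 104 − 70 = 34 for the blank.
The known cells in row 2 total 71, leaving 104 − 71 = 33 for the blank.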